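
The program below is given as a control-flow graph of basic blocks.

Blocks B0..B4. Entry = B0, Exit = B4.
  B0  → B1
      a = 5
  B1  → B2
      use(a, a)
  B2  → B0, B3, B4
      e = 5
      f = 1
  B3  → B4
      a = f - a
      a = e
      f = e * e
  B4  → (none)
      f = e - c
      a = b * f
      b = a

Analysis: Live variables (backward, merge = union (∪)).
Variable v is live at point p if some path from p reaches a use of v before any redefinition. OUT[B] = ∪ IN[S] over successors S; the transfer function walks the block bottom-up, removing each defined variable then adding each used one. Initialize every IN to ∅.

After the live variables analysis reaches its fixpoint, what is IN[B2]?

Answer: {a, b, c}

Trace:
Fixpoint table:
  B0:  IN={b, c}  OUT={a, b, c}
  B1:  IN={a, b, c}  OUT={a, b, c}
  B2:  IN={a, b, c}  OUT={a, b, c, e, f}
  B3:  IN={a, b, c, e, f}  OUT={b, c, e}
  B4:  IN={b, c, e}  OUT={}

Merge at B2: OUT[B2] = IN[B0] ⊔ IN[B3] ⊔ IN[B4] = {a, b, c, e, f}
Applying B2's transfer function to that OUT value gives IN[B2] (row B2 above).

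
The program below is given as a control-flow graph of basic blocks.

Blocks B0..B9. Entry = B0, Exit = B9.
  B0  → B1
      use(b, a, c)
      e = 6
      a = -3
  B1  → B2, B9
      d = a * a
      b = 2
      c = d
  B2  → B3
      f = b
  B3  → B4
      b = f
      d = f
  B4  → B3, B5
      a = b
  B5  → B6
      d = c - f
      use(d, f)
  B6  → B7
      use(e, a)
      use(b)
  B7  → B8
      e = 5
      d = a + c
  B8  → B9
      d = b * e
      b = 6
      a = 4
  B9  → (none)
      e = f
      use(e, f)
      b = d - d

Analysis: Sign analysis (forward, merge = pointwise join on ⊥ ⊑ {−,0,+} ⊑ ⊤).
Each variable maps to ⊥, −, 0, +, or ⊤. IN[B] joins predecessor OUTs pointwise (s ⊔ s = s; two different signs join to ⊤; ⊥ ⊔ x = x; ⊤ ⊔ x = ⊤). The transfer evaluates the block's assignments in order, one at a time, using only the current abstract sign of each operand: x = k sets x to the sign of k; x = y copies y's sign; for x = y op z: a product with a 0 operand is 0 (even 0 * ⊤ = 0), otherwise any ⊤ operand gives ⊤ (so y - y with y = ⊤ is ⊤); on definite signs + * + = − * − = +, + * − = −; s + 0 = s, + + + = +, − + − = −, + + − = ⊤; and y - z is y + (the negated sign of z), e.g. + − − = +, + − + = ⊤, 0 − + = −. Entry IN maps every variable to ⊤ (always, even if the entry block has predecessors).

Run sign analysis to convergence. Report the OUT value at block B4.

Per-block solution:
  B0: | IN=(all ⊤) | OUT={a:-, e:+; rest ⊤}
  B1: | IN={a:-, e:+; rest ⊤} | OUT={a:-, b:+, c:+, d:+, e:+; rest ⊤}
  B2: | IN={a:-, b:+, c:+, d:+, e:+; rest ⊤} | OUT={a:-, b:+, c:+, d:+, e:+, f:+; rest ⊤}
  B3: | IN={b:+, c:+, d:+, e:+, f:+; rest ⊤} | OUT={b:+, c:+, d:+, e:+, f:+; rest ⊤}
  B4: | IN={b:+, c:+, d:+, e:+, f:+; rest ⊤} | OUT={a:+, b:+, c:+, d:+, e:+, f:+; rest ⊤}
  B5: | IN={a:+, b:+, c:+, d:+, e:+, f:+; rest ⊤} | OUT={a:+, b:+, c:+, e:+, f:+; rest ⊤}
  B6: | IN={a:+, b:+, c:+, e:+, f:+; rest ⊤} | OUT={a:+, b:+, c:+, e:+, f:+; rest ⊤}
  B7: | IN={a:+, b:+, c:+, e:+, f:+; rest ⊤} | OUT={a:+, b:+, c:+, d:+, e:+, f:+; rest ⊤}
  B8: | IN={a:+, b:+, c:+, d:+, e:+, f:+; rest ⊤} | OUT={a:+, b:+, c:+, d:+, e:+, f:+; rest ⊤}
  B9: | IN={b:+, c:+, d:+, e:+; rest ⊤} | OUT={c:+, d:+; rest ⊤}

Merge at B4: IN[B4] = OUT[B3] = {a: ⊤, b: +, c: +, d: +, e: +, f: +}
Applying B4's transfer function to that IN value gives OUT[B4] (row B4 above).

Answer: {a: +, b: +, c: +, d: +, e: +, f: +}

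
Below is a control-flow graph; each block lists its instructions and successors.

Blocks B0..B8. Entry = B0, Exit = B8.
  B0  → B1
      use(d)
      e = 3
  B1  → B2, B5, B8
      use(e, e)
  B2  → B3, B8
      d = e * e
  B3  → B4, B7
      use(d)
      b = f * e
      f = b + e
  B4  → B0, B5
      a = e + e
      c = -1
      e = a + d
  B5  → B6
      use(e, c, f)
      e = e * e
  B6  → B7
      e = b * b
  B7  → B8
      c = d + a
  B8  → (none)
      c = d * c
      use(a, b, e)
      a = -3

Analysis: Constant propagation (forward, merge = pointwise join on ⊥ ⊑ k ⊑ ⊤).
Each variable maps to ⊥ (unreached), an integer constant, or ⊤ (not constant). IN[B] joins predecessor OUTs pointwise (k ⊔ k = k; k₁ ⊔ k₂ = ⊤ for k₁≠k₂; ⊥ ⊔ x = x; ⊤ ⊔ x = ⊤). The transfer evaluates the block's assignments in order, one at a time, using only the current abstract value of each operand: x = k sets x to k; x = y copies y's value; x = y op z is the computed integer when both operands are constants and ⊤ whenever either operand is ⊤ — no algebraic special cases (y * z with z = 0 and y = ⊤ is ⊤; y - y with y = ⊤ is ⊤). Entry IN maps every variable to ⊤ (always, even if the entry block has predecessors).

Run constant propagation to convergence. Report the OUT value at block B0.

Converged values:
  B0: | IN=(all ⊤) | OUT={e:3; rest ⊤}
  B1: | IN={e:3; rest ⊤} | OUT={e:3; rest ⊤}
  B2: | IN={e:3; rest ⊤} | OUT={d:9, e:3; rest ⊤}
  B3: | IN={d:9, e:3; rest ⊤} | OUT={d:9, e:3; rest ⊤}
  B4: | IN={d:9, e:3; rest ⊤} | OUT={a:6, c:-1, d:9, e:15; rest ⊤}
  B5: | IN=(all ⊤) | OUT=(all ⊤)
  B6: | IN=(all ⊤) | OUT=(all ⊤)
  B7: | IN=(all ⊤) | OUT=(all ⊤)
  B8: | IN=(all ⊤) | OUT={a:-3; rest ⊤}

Merge at B0 (entry node, so the boundary value (all ⊤) is joined with the incoming edge(s)): IN[B0] = (all ⊤) ⊔ OUT[B4] = {a: ⊤, b: ⊤, c: ⊤, d: ⊤, e: ⊤, f: ⊤}
Applying B0's transfer function to that IN value gives OUT[B0] (row B0 above).

Answer: {a: ⊤, b: ⊤, c: ⊤, d: ⊤, e: 3, f: ⊤}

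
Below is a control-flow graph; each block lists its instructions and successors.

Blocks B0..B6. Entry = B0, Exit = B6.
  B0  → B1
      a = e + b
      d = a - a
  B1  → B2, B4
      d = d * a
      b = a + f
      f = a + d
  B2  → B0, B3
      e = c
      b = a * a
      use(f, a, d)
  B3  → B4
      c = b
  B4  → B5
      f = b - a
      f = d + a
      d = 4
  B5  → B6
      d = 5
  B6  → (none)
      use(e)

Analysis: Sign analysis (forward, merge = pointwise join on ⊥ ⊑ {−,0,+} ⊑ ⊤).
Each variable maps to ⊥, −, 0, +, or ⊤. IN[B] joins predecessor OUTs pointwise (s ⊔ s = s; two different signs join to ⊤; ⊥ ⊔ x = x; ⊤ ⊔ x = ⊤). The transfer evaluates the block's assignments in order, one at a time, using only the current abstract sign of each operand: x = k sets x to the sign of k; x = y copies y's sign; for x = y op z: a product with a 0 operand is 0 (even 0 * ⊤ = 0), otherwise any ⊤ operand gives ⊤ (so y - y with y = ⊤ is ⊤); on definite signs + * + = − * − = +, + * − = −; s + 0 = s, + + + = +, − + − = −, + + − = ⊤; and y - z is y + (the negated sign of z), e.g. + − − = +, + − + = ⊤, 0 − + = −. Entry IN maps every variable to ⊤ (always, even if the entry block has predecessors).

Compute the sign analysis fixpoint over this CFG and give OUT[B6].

Fixpoint table:
  B0:   IN=(all ⊤)   OUT=(all ⊤)
  B1:   IN=(all ⊤)   OUT=(all ⊤)
  B2:   IN=(all ⊤)   OUT=(all ⊤)
  B3:   IN=(all ⊤)   OUT=(all ⊤)
  B4:   IN=(all ⊤)   OUT={d:+; rest ⊤}
  B5:   IN={d:+; rest ⊤}   OUT={d:+; rest ⊤}
  B6:   IN={d:+; rest ⊤}   OUT={d:+; rest ⊤}

Merge at B6: IN[B6] = OUT[B5] = {a: ⊤, b: ⊤, c: ⊤, d: +, e: ⊤, f: ⊤}
Applying B6's transfer function to that IN value gives OUT[B6] (row B6 above).

Answer: {a: ⊤, b: ⊤, c: ⊤, d: +, e: ⊤, f: ⊤}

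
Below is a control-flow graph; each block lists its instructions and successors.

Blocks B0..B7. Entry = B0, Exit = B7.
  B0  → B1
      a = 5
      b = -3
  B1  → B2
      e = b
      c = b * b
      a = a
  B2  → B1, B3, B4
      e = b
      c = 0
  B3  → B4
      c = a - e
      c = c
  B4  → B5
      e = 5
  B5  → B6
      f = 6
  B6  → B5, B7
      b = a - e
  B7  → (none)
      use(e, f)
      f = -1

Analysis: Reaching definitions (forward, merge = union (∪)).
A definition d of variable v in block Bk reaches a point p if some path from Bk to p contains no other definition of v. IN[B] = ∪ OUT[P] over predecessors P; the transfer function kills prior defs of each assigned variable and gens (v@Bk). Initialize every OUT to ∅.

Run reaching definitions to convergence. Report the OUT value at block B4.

Fixpoint table:
  B0: | IN={} | OUT={a@B0, b@B0}
  B1: | IN={a@B0, a@B1, b@B0, c@B2, e@B2} | OUT={a@B1, b@B0, c@B1, e@B1}
  B2: | IN={a@B1, b@B0, c@B1, e@B1} | OUT={a@B1, b@B0, c@B2, e@B2}
  B3: | IN={a@B1, b@B0, c@B2, e@B2} | OUT={a@B1, b@B0, c@B3, e@B2}
  B4: | IN={a@B1, b@B0, c@B2, c@B3, e@B2} | OUT={a@B1, b@B0, c@B2, c@B3, e@B4}
  B5: | IN={a@B1, b@B0, b@B6, c@B2, c@B3, e@B4, f@B5} | OUT={a@B1, b@B0, b@B6, c@B2, c@B3, e@B4, f@B5}
  B6: | IN={a@B1, b@B0, b@B6, c@B2, c@B3, e@B4, f@B5} | OUT={a@B1, b@B6, c@B2, c@B3, e@B4, f@B5}
  B7: | IN={a@B1, b@B6, c@B2, c@B3, e@B4, f@B5} | OUT={a@B1, b@B6, c@B2, c@B3, e@B4, f@B7}

Merge at B4: IN[B4] = OUT[B2] ⊔ OUT[B3] = {a@B1, b@B0, c@B2, c@B3, e@B2}
Applying B4's transfer function to that IN value gives OUT[B4] (row B4 above).

Answer: {a@B1, b@B0, c@B2, c@B3, e@B4}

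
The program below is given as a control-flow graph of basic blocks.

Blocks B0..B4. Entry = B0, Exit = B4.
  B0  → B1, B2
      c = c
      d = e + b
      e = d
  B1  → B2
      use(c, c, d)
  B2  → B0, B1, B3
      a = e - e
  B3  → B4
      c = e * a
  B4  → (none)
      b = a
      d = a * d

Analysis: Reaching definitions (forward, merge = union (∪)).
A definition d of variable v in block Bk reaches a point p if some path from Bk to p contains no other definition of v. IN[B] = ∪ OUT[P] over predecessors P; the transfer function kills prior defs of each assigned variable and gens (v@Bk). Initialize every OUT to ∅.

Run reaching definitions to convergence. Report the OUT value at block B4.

Answer: {a@B2, b@B4, c@B3, d@B4, e@B0}

Trace:
Fixpoint table:
  B0:   IN={a@B2, c@B0, d@B0, e@B0}   OUT={a@B2, c@B0, d@B0, e@B0}
  B1:   IN={a@B2, c@B0, d@B0, e@B0}   OUT={a@B2, c@B0, d@B0, e@B0}
  B2:   IN={a@B2, c@B0, d@B0, e@B0}   OUT={a@B2, c@B0, d@B0, e@B0}
  B3:   IN={a@B2, c@B0, d@B0, e@B0}   OUT={a@B2, c@B3, d@B0, e@B0}
  B4:   IN={a@B2, c@B3, d@B0, e@B0}   OUT={a@B2, b@B4, c@B3, d@B4, e@B0}

Merge at B4: IN[B4] = OUT[B3] = {a@B2, c@B3, d@B0, e@B0}
Applying B4's transfer function to that IN value gives OUT[B4] (row B4 above).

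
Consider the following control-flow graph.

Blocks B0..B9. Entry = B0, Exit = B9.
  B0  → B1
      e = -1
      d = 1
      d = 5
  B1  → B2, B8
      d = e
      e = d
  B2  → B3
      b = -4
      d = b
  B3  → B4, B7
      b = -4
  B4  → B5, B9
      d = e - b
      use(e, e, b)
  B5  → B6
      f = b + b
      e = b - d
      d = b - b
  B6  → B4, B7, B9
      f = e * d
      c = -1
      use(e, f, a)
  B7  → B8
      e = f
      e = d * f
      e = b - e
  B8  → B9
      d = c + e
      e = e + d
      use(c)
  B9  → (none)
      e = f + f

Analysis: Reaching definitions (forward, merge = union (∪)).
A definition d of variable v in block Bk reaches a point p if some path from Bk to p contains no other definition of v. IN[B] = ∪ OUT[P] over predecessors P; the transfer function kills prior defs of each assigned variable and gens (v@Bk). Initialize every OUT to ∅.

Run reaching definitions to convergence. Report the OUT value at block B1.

Fixpoint table:
  B0: | IN={} | OUT={d@B0, e@B0}
  B1: | IN={d@B0, e@B0} | OUT={d@B1, e@B1}
  B2: | IN={d@B1, e@B1} | OUT={b@B2, d@B2, e@B1}
  B3: | IN={b@B2, d@B2, e@B1} | OUT={b@B3, d@B2, e@B1}
  B4: | IN={b@B3, c@B6, d@B2, d@B5, e@B1, e@B5, f@B6} | OUT={b@B3, c@B6, d@B4, e@B1, e@B5, f@B6}
  B5: | IN={b@B3, c@B6, d@B4, e@B1, e@B5, f@B6} | OUT={b@B3, c@B6, d@B5, e@B5, f@B5}
  B6: | IN={b@B3, c@B6, d@B5, e@B5, f@B5} | OUT={b@B3, c@B6, d@B5, e@B5, f@B6}
  B7: | IN={b@B3, c@B6, d@B2, d@B5, e@B1, e@B5, f@B6} | OUT={b@B3, c@B6, d@B2, d@B5, e@B7, f@B6}
  B8: | IN={b@B3, c@B6, d@B1, d@B2, d@B5, e@B1, e@B7, f@B6} | OUT={b@B3, c@B6, d@B8, e@B8, f@B6}
  B9: | IN={b@B3, c@B6, d@B4, d@B5, d@B8, e@B1, e@B5, e@B8, f@B6} | OUT={b@B3, c@B6, d@B4, d@B5, d@B8, e@B9, f@B6}

Merge at B1: IN[B1] = OUT[B0] = {d@B0, e@B0}
Applying B1's transfer function to that IN value gives OUT[B1] (row B1 above).

Answer: {d@B1, e@B1}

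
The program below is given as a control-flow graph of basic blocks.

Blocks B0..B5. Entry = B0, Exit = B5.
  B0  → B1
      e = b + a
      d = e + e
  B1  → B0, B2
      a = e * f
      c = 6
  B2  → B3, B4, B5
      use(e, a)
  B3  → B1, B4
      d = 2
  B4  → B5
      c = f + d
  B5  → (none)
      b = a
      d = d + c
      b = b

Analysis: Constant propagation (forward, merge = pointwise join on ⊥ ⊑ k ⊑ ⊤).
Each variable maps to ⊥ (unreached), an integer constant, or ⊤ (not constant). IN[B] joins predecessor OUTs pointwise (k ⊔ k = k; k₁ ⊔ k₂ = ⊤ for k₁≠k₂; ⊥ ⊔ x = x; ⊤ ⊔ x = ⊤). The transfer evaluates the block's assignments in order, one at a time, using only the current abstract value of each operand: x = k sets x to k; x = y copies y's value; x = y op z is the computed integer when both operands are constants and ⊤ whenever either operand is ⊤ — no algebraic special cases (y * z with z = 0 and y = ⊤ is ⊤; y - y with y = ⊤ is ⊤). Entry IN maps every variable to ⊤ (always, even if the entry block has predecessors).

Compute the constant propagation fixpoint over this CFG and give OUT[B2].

Fixpoint table:
  B0:   IN=(all ⊤)   OUT=(all ⊤)
  B1:   IN=(all ⊤)   OUT={c:6; rest ⊤}
  B2:   IN={c:6; rest ⊤}   OUT={c:6; rest ⊤}
  B3:   IN={c:6; rest ⊤}   OUT={c:6, d:2; rest ⊤}
  B4:   IN={c:6; rest ⊤}   OUT=(all ⊤)
  B5:   IN=(all ⊤)   OUT=(all ⊤)

Merge at B2: IN[B2] = OUT[B1] = {a: ⊤, b: ⊤, c: 6, d: ⊤, e: ⊤, f: ⊤}
Applying B2's transfer function to that IN value gives OUT[B2] (row B2 above).

Answer: {a: ⊤, b: ⊤, c: 6, d: ⊤, e: ⊤, f: ⊤}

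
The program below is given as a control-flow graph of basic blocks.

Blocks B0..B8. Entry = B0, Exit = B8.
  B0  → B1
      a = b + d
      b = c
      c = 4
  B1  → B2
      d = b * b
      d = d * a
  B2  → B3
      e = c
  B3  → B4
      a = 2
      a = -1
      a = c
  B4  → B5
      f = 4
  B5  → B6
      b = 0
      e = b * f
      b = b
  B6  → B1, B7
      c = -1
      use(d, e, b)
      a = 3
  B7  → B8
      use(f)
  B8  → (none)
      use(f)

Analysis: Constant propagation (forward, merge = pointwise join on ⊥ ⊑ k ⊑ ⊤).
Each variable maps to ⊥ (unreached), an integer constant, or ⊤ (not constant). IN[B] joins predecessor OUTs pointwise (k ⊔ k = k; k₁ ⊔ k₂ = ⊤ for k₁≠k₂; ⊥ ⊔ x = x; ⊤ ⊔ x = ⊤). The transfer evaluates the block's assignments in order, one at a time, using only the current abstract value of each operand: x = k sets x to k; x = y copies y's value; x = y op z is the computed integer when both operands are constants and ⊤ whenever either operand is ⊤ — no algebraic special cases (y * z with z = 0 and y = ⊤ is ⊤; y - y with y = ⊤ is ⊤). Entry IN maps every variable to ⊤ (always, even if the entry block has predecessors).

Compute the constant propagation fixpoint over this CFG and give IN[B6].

Converged values:
  B0: | IN=(all ⊤) | OUT={c:4; rest ⊤}
  B1: | IN=(all ⊤) | OUT=(all ⊤)
  B2: | IN=(all ⊤) | OUT=(all ⊤)
  B3: | IN=(all ⊤) | OUT=(all ⊤)
  B4: | IN=(all ⊤) | OUT={f:4; rest ⊤}
  B5: | IN={f:4; rest ⊤} | OUT={b:0, e:0, f:4; rest ⊤}
  B6: | IN={b:0, e:0, f:4; rest ⊤} | OUT={a:3, b:0, c:-1, e:0, f:4; rest ⊤}
  B7: | IN={a:3, b:0, c:-1, e:0, f:4; rest ⊤} | OUT={a:3, b:0, c:-1, e:0, f:4; rest ⊤}
  B8: | IN={a:3, b:0, c:-1, e:0, f:4; rest ⊤} | OUT={a:3, b:0, c:-1, e:0, f:4; rest ⊤}

Merge at B6: IN[B6] = OUT[B5] = {a: ⊤, b: 0, c: ⊤, d: ⊤, e: 0, f: 4}

Answer: {a: ⊤, b: 0, c: ⊤, d: ⊤, e: 0, f: 4}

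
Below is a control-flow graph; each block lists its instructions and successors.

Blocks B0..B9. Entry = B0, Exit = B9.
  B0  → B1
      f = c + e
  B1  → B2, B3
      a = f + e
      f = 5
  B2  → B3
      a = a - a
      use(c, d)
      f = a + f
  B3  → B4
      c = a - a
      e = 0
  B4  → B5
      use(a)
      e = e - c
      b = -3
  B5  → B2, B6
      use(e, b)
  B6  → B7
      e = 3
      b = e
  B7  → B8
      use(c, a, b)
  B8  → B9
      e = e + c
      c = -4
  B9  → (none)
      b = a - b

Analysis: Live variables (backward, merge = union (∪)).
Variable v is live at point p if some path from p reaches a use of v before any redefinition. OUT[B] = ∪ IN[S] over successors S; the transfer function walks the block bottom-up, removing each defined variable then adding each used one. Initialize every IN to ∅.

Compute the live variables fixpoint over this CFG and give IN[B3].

Per-block solution:
  B0: | IN={c, d, e} | OUT={c, d, e, f}
  B1: | IN={c, d, e, f} | OUT={a, c, d, f}
  B2: | IN={a, c, d, f} | OUT={a, d, f}
  B3: | IN={a, d, f} | OUT={a, c, d, e, f}
  B4: | IN={a, c, d, e, f} | OUT={a, b, c, d, e, f}
  B5: | IN={a, b, c, d, e, f} | OUT={a, c, d, f}
  B6: | IN={a, c} | OUT={a, b, c, e}
  B7: | IN={a, b, c, e} | OUT={a, b, c, e}
  B8: | IN={a, b, c, e} | OUT={a, b}
  B9: | IN={a, b} | OUT={}

Merge at B3: OUT[B3] = IN[B4] = {a, c, d, e, f}
Applying B3's transfer function to that OUT value gives IN[B3] (row B3 above).

Answer: {a, d, f}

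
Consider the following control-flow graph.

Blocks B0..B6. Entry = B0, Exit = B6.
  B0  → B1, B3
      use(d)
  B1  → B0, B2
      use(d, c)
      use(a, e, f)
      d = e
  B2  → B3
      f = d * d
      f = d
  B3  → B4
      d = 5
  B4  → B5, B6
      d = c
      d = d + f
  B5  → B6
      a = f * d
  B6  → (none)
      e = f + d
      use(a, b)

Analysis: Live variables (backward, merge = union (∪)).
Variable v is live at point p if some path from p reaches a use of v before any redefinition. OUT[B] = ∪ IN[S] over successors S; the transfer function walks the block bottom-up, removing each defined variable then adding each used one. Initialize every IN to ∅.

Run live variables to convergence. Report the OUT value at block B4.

Answer: {a, b, d, f}

Trace:
Fixpoint table:
  B0: | IN={a, b, c, d, e, f} | OUT={a, b, c, d, e, f}
  B1: | IN={a, b, c, d, e, f} | OUT={a, b, c, d, e, f}
  B2: | IN={a, b, c, d} | OUT={a, b, c, f}
  B3: | IN={a, b, c, f} | OUT={a, b, c, f}
  B4: | IN={a, b, c, f} | OUT={a, b, d, f}
  B5: | IN={b, d, f} | OUT={a, b, d, f}
  B6: | IN={a, b, d, f} | OUT={}

Merge at B4: OUT[B4] = IN[B5] ⊔ IN[B6] = {a, b, d, f}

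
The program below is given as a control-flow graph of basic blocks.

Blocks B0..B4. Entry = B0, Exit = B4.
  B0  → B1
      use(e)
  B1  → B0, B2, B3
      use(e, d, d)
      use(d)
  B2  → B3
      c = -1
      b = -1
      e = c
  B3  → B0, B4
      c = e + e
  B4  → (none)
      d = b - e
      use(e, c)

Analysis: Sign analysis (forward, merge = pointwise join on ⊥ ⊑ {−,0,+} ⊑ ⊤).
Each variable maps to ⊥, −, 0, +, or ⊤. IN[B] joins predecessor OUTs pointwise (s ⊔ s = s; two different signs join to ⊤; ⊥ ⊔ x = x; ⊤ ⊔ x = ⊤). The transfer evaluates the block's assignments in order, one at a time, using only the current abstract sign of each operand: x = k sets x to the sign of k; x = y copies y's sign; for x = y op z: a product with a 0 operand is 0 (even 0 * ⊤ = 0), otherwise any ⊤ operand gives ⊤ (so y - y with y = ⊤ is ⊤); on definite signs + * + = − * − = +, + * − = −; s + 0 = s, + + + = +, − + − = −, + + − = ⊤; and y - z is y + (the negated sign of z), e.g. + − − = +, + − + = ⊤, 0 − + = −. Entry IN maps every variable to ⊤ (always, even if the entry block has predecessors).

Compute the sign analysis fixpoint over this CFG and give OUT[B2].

Converged values:
  B0: | IN=(all ⊤) | OUT=(all ⊤)
  B1: | IN=(all ⊤) | OUT=(all ⊤)
  B2: | IN=(all ⊤) | OUT={b:-, c:-, e:-; rest ⊤}
  B3: | IN=(all ⊤) | OUT=(all ⊤)
  B4: | IN=(all ⊤) | OUT=(all ⊤)

Merge at B2: IN[B2] = OUT[B1] = {a: ⊤, b: ⊤, c: ⊤, d: ⊤, e: ⊤, f: ⊤}
Applying B2's transfer function to that IN value gives OUT[B2] (row B2 above).

Answer: {a: ⊤, b: -, c: -, d: ⊤, e: -, f: ⊤}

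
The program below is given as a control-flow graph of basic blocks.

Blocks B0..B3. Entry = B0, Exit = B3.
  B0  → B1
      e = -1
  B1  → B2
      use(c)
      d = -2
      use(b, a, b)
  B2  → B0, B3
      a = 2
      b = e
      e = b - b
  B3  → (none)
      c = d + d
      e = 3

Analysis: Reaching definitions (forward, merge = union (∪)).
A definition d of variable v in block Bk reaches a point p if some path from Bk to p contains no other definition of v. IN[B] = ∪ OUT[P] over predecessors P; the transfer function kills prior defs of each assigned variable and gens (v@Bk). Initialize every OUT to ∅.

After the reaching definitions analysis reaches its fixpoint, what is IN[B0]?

Answer: {a@B2, b@B2, d@B1, e@B2}

Trace:
Converged values:
  B0:   IN={a@B2, b@B2, d@B1, e@B2}   OUT={a@B2, b@B2, d@B1, e@B0}
  B1:   IN={a@B2, b@B2, d@B1, e@B0}   OUT={a@B2, b@B2, d@B1, e@B0}
  B2:   IN={a@B2, b@B2, d@B1, e@B0}   OUT={a@B2, b@B2, d@B1, e@B2}
  B3:   IN={a@B2, b@B2, d@B1, e@B2}   OUT={a@B2, b@B2, c@B3, d@B1, e@B3}

Merge at B0 (entry node, so the boundary value {} is joined with the incoming edge(s)): IN[B0] = {} ⊔ OUT[B2] = {a@B2, b@B2, d@B1, e@B2}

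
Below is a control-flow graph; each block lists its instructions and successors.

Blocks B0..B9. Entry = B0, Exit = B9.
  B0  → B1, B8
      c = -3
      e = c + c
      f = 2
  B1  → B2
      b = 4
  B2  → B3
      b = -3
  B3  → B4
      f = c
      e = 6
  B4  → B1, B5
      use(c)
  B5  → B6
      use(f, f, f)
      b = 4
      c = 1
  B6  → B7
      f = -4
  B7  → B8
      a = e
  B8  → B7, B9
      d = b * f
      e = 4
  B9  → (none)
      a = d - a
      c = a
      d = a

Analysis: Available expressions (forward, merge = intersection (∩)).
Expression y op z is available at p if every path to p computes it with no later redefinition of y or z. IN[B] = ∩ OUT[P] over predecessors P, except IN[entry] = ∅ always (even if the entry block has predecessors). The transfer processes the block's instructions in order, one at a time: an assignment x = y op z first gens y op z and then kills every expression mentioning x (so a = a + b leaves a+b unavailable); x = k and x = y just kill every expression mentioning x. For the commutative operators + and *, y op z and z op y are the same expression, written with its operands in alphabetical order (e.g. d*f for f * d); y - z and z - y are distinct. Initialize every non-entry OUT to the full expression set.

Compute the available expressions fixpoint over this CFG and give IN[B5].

Per-block solution:
  B0:  IN={}  OUT={c+c}
  B1:  IN={c+c}  OUT={c+c}
  B2:  IN={c+c}  OUT={c+c}
  B3:  IN={c+c}  OUT={c+c}
  B4:  IN={c+c}  OUT={c+c}
  B5:  IN={c+c}  OUT={}
  B6:  IN={}  OUT={}
  B7:  IN={}  OUT={}
  B8:  IN={}  OUT={b*f}
  B9:  IN={b*f}  OUT={b*f}

Merge at B5: IN[B5] = OUT[B4] = {c+c}

Answer: {c+c}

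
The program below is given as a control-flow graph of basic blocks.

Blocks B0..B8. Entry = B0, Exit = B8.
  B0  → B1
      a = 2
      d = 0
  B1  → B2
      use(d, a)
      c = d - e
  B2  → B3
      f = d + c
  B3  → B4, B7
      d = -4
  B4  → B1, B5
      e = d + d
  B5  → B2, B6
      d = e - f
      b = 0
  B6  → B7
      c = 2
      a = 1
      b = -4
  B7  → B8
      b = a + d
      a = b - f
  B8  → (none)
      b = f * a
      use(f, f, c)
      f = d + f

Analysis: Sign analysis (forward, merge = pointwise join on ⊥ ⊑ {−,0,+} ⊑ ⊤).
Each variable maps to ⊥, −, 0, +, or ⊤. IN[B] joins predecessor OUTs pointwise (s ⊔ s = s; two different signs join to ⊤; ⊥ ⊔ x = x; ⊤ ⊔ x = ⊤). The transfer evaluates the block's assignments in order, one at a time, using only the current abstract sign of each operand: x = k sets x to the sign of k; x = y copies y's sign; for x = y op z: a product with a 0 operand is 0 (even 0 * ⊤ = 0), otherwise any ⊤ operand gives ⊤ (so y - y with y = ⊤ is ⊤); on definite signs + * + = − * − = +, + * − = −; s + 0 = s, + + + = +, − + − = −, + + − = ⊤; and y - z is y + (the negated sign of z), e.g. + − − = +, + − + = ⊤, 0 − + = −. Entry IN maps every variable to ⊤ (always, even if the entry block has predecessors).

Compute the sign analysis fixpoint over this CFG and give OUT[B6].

Per-block solution:
  B0:   IN=(all ⊤)   OUT={a:+, d:0; rest ⊤}
  B1:   IN={a:+; rest ⊤}   OUT={a:+; rest ⊤}
  B2:   IN={a:+; rest ⊤}   OUT={a:+; rest ⊤}
  B3:   IN={a:+; rest ⊤}   OUT={a:+, d:-; rest ⊤}
  B4:   IN={a:+, d:-; rest ⊤}   OUT={a:+, d:-, e:-; rest ⊤}
  B5:   IN={a:+, d:-, e:-; rest ⊤}   OUT={a:+, b:0, e:-; rest ⊤}
  B6:   IN={a:+, b:0, e:-; rest ⊤}   OUT={a:+, b:-, c:+, e:-; rest ⊤}
  B7:   IN={a:+; rest ⊤}   OUT=(all ⊤)
  B8:   IN=(all ⊤)   OUT=(all ⊤)

Merge at B6: IN[B6] = OUT[B5] = {a: +, b: 0, c: ⊤, d: ⊤, e: -, f: ⊤}
Applying B6's transfer function to that IN value gives OUT[B6] (row B6 above).

Answer: {a: +, b: -, c: +, d: ⊤, e: -, f: ⊤}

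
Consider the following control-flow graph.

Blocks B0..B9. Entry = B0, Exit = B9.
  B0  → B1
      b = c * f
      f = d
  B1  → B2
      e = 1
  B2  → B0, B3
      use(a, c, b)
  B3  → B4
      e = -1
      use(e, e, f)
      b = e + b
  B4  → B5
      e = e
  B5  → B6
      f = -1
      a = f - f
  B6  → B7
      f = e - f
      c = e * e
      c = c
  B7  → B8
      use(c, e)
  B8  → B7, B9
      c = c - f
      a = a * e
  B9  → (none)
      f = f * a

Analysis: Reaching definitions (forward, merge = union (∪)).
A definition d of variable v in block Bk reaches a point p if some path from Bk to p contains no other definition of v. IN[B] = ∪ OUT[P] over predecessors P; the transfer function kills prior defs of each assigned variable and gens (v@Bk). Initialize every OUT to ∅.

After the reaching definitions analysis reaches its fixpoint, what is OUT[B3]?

Answer: {b@B3, e@B3, f@B0}

Trace:
Fixpoint table:
  B0:   IN={b@B0, e@B1, f@B0}   OUT={b@B0, e@B1, f@B0}
  B1:   IN={b@B0, e@B1, f@B0}   OUT={b@B0, e@B1, f@B0}
  B2:   IN={b@B0, e@B1, f@B0}   OUT={b@B0, e@B1, f@B0}
  B3:   IN={b@B0, e@B1, f@B0}   OUT={b@B3, e@B3, f@B0}
  B4:   IN={b@B3, e@B3, f@B0}   OUT={b@B3, e@B4, f@B0}
  B5:   IN={b@B3, e@B4, f@B0}   OUT={a@B5, b@B3, e@B4, f@B5}
  B6:   IN={a@B5, b@B3, e@B4, f@B5}   OUT={a@B5, b@B3, c@B6, e@B4, f@B6}
  B7:   IN={a@B5, a@B8, b@B3, c@B6, c@B8, e@B4, f@B6}   OUT={a@B5, a@B8, b@B3, c@B6, c@B8, e@B4, f@B6}
  B8:   IN={a@B5, a@B8, b@B3, c@B6, c@B8, e@B4, f@B6}   OUT={a@B8, b@B3, c@B8, e@B4, f@B6}
  B9:   IN={a@B8, b@B3, c@B8, e@B4, f@B6}   OUT={a@B8, b@B3, c@B8, e@B4, f@B9}

Merge at B3: IN[B3] = OUT[B2] = {b@B0, e@B1, f@B0}
Applying B3's transfer function to that IN value gives OUT[B3] (row B3 above).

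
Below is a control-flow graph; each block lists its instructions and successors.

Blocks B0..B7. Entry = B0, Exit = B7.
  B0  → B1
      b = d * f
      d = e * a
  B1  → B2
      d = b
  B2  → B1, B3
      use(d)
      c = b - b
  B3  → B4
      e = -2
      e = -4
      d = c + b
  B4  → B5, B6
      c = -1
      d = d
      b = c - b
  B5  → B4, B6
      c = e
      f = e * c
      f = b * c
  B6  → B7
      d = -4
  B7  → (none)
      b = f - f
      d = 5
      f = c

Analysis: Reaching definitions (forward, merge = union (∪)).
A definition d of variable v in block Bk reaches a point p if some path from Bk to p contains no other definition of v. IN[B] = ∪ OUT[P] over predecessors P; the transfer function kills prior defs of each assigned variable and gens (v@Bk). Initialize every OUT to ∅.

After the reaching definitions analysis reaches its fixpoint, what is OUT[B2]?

Answer: {b@B0, c@B2, d@B1}

Working:
Per-block solution:
  B0: | IN={} | OUT={b@B0, d@B0}
  B1: | IN={b@B0, c@B2, d@B0, d@B1} | OUT={b@B0, c@B2, d@B1}
  B2: | IN={b@B0, c@B2, d@B1} | OUT={b@B0, c@B2, d@B1}
  B3: | IN={b@B0, c@B2, d@B1} | OUT={b@B0, c@B2, d@B3, e@B3}
  B4: | IN={b@B0, b@B4, c@B2, c@B5, d@B3, d@B4, e@B3, f@B5} | OUT={b@B4, c@B4, d@B4, e@B3, f@B5}
  B5: | IN={b@B4, c@B4, d@B4, e@B3, f@B5} | OUT={b@B4, c@B5, d@B4, e@B3, f@B5}
  B6: | IN={b@B4, c@B4, c@B5, d@B4, e@B3, f@B5} | OUT={b@B4, c@B4, c@B5, d@B6, e@B3, f@B5}
  B7: | IN={b@B4, c@B4, c@B5, d@B6, e@B3, f@B5} | OUT={b@B7, c@B4, c@B5, d@B7, e@B3, f@B7}

Merge at B2: IN[B2] = OUT[B1] = {b@B0, c@B2, d@B1}
Applying B2's transfer function to that IN value gives OUT[B2] (row B2 above).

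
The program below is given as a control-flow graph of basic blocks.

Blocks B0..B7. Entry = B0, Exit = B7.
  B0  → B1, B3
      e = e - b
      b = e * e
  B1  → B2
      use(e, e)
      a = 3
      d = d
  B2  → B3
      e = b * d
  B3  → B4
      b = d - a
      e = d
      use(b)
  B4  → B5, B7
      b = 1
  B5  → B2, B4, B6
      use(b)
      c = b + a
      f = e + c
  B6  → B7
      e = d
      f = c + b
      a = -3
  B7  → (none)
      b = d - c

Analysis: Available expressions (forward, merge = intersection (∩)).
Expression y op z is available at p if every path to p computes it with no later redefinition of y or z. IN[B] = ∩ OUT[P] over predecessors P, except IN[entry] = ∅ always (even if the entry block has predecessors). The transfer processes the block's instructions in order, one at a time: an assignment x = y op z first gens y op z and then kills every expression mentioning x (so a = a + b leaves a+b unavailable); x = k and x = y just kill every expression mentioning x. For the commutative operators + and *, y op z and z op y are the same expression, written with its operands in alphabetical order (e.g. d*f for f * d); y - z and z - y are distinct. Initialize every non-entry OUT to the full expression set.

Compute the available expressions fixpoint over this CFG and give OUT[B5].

Converged values:
  B0:   IN={}   OUT={e*e}
  B1:   IN={e*e}   OUT={e*e}
  B2:   IN={}   OUT={b*d}
  B3:   IN={}   OUT={d-a}
  B4:   IN={d-a}   OUT={d-a}
  B5:   IN={d-a}   OUT={a+b, c+e, d-a}
  B6:   IN={a+b, c+e, d-a}   OUT={b+c}
  B7:   IN={}   OUT={d-c}

Merge at B5: IN[B5] = OUT[B4] = {d-a}
Applying B5's transfer function to that IN value gives OUT[B5] (row B5 above).

Answer: {a+b, c+e, d-a}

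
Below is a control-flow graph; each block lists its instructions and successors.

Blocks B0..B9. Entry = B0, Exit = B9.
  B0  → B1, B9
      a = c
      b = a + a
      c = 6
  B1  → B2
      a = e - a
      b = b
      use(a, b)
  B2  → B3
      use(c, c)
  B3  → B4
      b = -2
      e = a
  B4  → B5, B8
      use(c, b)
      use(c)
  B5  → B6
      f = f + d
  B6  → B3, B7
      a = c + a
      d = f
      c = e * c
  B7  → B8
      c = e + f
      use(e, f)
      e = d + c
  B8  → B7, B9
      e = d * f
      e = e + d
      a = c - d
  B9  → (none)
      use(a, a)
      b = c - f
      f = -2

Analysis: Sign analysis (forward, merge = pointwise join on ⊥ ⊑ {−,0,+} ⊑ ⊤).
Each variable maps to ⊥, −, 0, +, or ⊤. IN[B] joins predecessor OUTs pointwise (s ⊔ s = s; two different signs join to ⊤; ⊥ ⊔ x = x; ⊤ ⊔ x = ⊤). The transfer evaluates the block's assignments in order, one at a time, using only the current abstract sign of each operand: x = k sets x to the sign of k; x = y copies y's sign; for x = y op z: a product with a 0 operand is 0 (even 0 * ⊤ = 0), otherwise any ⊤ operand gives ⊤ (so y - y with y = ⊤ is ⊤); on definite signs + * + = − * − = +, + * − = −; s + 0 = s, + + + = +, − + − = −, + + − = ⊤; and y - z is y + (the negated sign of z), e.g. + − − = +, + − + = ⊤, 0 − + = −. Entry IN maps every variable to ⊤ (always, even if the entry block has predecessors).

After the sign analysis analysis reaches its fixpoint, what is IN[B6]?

Answer: {a: ⊤, b: -, c: ⊤, d: ⊤, e: ⊤, f: ⊤}

Derivation:
Fixpoint table:
  B0:   IN=(all ⊤)   OUT={c:+; rest ⊤}
  B1:   IN={c:+; rest ⊤}   OUT={c:+; rest ⊤}
  B2:   IN={c:+; rest ⊤}   OUT={c:+; rest ⊤}
  B3:   IN=(all ⊤)   OUT={b:-; rest ⊤}
  B4:   IN={b:-; rest ⊤}   OUT={b:-; rest ⊤}
  B5:   IN={b:-; rest ⊤}   OUT={b:-; rest ⊤}
  B6:   IN={b:-; rest ⊤}   OUT={b:-; rest ⊤}
  B7:   IN={b:-; rest ⊤}   OUT={b:-; rest ⊤}
  B8:   IN={b:-; rest ⊤}   OUT={b:-; rest ⊤}
  B9:   IN=(all ⊤)   OUT={f:-; rest ⊤}

Merge at B6: IN[B6] = OUT[B5] = {a: ⊤, b: -, c: ⊤, d: ⊤, e: ⊤, f: ⊤}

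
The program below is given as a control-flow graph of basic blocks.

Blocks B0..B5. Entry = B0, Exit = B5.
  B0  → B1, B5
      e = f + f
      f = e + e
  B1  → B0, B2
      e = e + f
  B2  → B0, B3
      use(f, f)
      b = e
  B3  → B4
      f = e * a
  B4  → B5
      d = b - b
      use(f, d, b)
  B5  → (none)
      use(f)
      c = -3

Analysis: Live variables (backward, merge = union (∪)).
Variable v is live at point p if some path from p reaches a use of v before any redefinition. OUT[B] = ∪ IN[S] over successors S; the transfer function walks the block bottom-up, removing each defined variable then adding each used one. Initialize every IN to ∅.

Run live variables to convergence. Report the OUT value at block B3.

Fixpoint table:
  B0: | IN={a, f} | OUT={a, e, f}
  B1: | IN={a, e, f} | OUT={a, e, f}
  B2: | IN={a, e, f} | OUT={a, b, e, f}
  B3: | IN={a, b, e} | OUT={b, f}
  B4: | IN={b, f} | OUT={f}
  B5: | IN={f} | OUT={}

Merge at B3: OUT[B3] = IN[B4] = {b, f}

Answer: {b, f}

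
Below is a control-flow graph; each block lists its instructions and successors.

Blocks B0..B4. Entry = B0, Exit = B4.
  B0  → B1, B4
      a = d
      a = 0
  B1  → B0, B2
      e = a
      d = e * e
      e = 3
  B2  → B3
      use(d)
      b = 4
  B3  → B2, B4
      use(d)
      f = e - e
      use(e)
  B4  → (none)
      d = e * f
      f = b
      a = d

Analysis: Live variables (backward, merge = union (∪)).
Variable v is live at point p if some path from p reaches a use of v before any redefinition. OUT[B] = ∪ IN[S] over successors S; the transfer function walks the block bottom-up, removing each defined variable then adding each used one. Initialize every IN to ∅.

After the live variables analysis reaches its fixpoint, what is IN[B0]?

Answer: {b, d, e, f}

Derivation:
Per-block solution:
  B0: | IN={b, d, e, f} | OUT={a, b, e, f}
  B1: | IN={a, b, f} | OUT={b, d, e, f}
  B2: | IN={d, e} | OUT={b, d, e}
  B3: | IN={b, d, e} | OUT={b, d, e, f}
  B4: | IN={b, e, f} | OUT={}

Merge at B0: OUT[B0] = IN[B1] ⊔ IN[B4] = {a, b, e, f}
Applying B0's transfer function to that OUT value gives IN[B0] (row B0 above).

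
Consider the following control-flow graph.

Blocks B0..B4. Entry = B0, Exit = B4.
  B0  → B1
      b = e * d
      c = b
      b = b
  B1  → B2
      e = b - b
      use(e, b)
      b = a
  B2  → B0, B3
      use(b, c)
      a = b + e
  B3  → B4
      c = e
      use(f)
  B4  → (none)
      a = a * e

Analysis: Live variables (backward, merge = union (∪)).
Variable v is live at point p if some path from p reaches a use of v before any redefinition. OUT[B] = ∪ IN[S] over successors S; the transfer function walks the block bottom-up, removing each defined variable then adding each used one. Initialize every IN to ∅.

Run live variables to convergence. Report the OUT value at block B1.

Answer: {b, c, d, e, f}

Trace:
Per-block solution:
  B0: | IN={a, d, e, f} | OUT={a, b, c, d, f}
  B1: | IN={a, b, c, d, f} | OUT={b, c, d, e, f}
  B2: | IN={b, c, d, e, f} | OUT={a, d, e, f}
  B3: | IN={a, e, f} | OUT={a, e}
  B4: | IN={a, e} | OUT={}

Merge at B1: OUT[B1] = IN[B2] = {b, c, d, e, f}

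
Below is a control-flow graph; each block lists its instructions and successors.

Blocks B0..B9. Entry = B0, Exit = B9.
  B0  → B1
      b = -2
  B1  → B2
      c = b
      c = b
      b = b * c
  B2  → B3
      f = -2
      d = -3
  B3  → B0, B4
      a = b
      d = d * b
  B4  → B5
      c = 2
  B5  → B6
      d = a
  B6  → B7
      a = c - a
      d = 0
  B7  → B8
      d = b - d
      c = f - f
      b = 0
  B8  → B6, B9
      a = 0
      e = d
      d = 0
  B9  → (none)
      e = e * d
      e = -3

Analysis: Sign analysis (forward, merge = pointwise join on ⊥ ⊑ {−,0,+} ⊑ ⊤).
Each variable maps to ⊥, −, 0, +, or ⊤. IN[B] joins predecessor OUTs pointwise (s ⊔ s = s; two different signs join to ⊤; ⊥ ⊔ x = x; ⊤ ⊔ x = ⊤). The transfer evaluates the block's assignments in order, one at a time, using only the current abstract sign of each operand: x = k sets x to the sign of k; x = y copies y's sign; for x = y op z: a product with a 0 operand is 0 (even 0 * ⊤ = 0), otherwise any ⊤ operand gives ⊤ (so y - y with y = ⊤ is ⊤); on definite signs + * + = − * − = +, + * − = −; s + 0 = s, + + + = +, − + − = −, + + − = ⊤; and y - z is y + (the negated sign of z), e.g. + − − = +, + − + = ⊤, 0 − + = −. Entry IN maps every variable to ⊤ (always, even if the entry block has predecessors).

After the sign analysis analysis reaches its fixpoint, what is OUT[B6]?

Answer: {a: ⊤, b: ⊤, c: ⊤, d: 0, e: ⊤, f: -}

Working:
Per-block solution:
  B0: | IN=(all ⊤) | OUT={b:-; rest ⊤}
  B1: | IN={b:-; rest ⊤} | OUT={b:+, c:-; rest ⊤}
  B2: | IN={b:+, c:-; rest ⊤} | OUT={b:+, c:-, d:-, f:-; rest ⊤}
  B3: | IN={b:+, c:-, d:-, f:-; rest ⊤} | OUT={a:+, b:+, c:-, d:-, f:-; rest ⊤}
  B4: | IN={a:+, b:+, c:-, d:-, f:-; rest ⊤} | OUT={a:+, b:+, c:+, d:-, f:-; rest ⊤}
  B5: | IN={a:+, b:+, c:+, d:-, f:-; rest ⊤} | OUT={a:+, b:+, c:+, d:+, f:-; rest ⊤}
  B6: | IN={f:-; rest ⊤} | OUT={d:0, f:-; rest ⊤}
  B7: | IN={d:0, f:-; rest ⊤} | OUT={b:0, f:-; rest ⊤}
  B8: | IN={b:0, f:-; rest ⊤} | OUT={a:0, b:0, d:0, f:-; rest ⊤}
  B9: | IN={a:0, b:0, d:0, f:-; rest ⊤} | OUT={a:0, b:0, d:0, e:-, f:-; rest ⊤}

Merge at B6: IN[B6] = OUT[B5] ⊔ OUT[B8] = {a: ⊤, b: ⊤, c: ⊤, d: ⊤, e: ⊤, f: -}
Applying B6's transfer function to that IN value gives OUT[B6] (row B6 above).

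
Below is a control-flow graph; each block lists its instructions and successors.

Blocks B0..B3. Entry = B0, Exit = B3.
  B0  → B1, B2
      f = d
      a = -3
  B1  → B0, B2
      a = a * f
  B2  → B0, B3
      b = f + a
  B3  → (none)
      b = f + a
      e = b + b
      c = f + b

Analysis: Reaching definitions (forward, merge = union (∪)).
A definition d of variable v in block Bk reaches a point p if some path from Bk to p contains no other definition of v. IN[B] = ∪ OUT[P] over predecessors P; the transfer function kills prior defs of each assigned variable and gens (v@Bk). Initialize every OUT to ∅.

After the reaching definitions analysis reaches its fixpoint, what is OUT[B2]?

Fixpoint table:
  B0:   IN={a@B0, a@B1, b@B2, f@B0}   OUT={a@B0, b@B2, f@B0}
  B1:   IN={a@B0, b@B2, f@B0}   OUT={a@B1, b@B2, f@B0}
  B2:   IN={a@B0, a@B1, b@B2, f@B0}   OUT={a@B0, a@B1, b@B2, f@B0}
  B3:   IN={a@B0, a@B1, b@B2, f@B0}   OUT={a@B0, a@B1, b@B3, c@B3, e@B3, f@B0}

Merge at B2: IN[B2] = OUT[B0] ⊔ OUT[B1] = {a@B0, a@B1, b@B2, f@B0}
Applying B2's transfer function to that IN value gives OUT[B2] (row B2 above).

Answer: {a@B0, a@B1, b@B2, f@B0}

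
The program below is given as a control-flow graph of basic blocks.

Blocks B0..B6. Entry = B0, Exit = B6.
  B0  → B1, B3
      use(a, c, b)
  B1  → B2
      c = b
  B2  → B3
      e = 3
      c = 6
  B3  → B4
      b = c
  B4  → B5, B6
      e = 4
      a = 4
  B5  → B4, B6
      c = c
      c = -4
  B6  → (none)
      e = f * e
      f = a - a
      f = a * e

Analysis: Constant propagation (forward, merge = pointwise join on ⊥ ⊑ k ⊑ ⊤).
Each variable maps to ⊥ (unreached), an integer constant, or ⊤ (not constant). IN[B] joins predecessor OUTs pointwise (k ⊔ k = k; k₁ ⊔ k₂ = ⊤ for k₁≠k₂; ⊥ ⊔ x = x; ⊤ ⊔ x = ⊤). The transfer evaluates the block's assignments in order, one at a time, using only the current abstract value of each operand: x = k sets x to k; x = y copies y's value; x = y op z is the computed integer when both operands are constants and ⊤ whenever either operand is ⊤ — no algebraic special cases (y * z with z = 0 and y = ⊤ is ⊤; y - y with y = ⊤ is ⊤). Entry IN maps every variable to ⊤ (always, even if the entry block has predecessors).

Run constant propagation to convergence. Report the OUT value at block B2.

Answer: {a: ⊤, b: ⊤, c: 6, d: ⊤, e: 3, f: ⊤}

Derivation:
Converged values:
  B0:   IN=(all ⊤)   OUT=(all ⊤)
  B1:   IN=(all ⊤)   OUT=(all ⊤)
  B2:   IN=(all ⊤)   OUT={c:6, e:3; rest ⊤}
  B3:   IN=(all ⊤)   OUT=(all ⊤)
  B4:   IN=(all ⊤)   OUT={a:4, e:4; rest ⊤}
  B5:   IN={a:4, e:4; rest ⊤}   OUT={a:4, c:-4, e:4; rest ⊤}
  B6:   IN={a:4, e:4; rest ⊤}   OUT={a:4; rest ⊤}

Merge at B2: IN[B2] = OUT[B1] = {a: ⊤, b: ⊤, c: ⊤, d: ⊤, e: ⊤, f: ⊤}
Applying B2's transfer function to that IN value gives OUT[B2] (row B2 above).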